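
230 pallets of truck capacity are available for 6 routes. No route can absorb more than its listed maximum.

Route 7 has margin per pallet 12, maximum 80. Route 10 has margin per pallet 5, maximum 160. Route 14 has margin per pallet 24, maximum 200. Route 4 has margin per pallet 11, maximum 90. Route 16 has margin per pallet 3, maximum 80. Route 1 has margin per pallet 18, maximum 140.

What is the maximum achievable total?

Highest margin per pallet first: Route 14 24 > Route 1 18 > Route 7 12 > Route 4 11 > Route 10 5 > Route 16 3.
Route 14 takes 200 to reach its cap of 200 — 30 left.
Route 1: +30 (room for 140) → 30. Pool exhausted.
Total = 24×200 + 18×30 = 5340.

5340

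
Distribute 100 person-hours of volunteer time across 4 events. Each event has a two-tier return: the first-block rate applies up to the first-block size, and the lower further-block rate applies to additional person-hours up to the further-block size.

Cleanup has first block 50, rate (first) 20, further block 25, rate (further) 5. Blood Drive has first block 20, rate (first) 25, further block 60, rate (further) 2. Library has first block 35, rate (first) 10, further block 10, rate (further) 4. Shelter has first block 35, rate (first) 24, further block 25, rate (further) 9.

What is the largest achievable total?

2240

Treat each block as its own option and order by rate: Blood Drive/tier1 25 > Shelter/tier1 24 > Cleanup/tier1 20 > Library/tier1 10 > Shelter/tier2 9 > Cleanup/tier2 5 > Library/tier2 4 > Blood Drive/tier2 2.
Blood Drive/tier1 (25): +20 ; 80 left.
Fill Shelter tier1 block (35 at 24) ; 45 left.
Cleanup/tier1: +45 of 50 at 20; pool empty.
Total = 25×20 + 24×35 + 20×45 = 2240.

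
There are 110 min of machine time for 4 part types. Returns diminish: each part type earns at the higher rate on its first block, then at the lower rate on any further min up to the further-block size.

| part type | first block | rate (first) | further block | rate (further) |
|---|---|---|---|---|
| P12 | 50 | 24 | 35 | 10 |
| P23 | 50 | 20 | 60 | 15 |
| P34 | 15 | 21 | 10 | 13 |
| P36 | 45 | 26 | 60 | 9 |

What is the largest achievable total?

2685

Rank every tier by rate: P36/T1 26 > P12/T1 24 > P34/T1 21 > P23/T1 20 > P23/T2 15 > P34/T2 13 > P12/T2 10 > P36/T2 9.
P36 T1 at 26: fill all 45 ; 65 left.
Fill P12 T1 block (50 at 24) ; 15 left.
Fill P34 T1 block (15 at 21) ; 0 left.
Total = 26×45 + 24×50 + 21×15 = 2685.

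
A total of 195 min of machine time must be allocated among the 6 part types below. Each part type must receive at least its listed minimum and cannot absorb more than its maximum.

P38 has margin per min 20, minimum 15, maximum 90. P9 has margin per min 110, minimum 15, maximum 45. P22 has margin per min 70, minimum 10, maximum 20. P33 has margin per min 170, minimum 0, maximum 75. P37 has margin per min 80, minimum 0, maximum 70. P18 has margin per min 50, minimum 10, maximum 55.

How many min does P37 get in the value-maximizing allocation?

Meeting every minimum uses 15+15+10+0+0+10 = 50 min, leaving 145.
Rank by margin per min: P33 170 > P9 110 > P37 80 > P22 70 > P18 50 > P38 20.
Give P33 75 more to hit its cap of 75 — 70 left.
Give P9 30 more to hit its cap of 45 — 40 left.
P37: +40 (room for 70) → 40. Pool exhausted.

40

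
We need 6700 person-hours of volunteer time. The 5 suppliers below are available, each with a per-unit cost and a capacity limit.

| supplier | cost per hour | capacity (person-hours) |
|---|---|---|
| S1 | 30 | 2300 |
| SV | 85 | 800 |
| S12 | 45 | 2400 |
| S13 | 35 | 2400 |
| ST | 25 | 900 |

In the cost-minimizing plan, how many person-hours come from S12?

1100

Use suppliers in increasing cost order.
Take 900 from ST at 25 ; need 5800 more.
S1 (30): use full 2300 ; 3500 person-hours to go.
S13 (35): use full 2400 ; 1100 person-hours to go.
S12 (45): take the remaining 1100 ; done.
SV: unused.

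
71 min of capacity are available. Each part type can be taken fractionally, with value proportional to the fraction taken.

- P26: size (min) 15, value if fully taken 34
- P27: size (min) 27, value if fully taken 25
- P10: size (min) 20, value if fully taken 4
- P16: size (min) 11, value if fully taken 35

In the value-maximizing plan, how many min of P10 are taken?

Rank by value-to-size ratio: P16 35/11≈3.18, P26 34/15≈2.27, P27 25/27≈0.926, P10 4/20≈0.2.
All 11 min of P16 fit (value 35) ; 60 remain.
Take all of P26 (15 min, value 34) ; 45 min left.
Take all of P27 (27 min, value 25) ; 18 min left.
Fill the last 18 min with part of P10: 18/20 of it earns 3.6.

18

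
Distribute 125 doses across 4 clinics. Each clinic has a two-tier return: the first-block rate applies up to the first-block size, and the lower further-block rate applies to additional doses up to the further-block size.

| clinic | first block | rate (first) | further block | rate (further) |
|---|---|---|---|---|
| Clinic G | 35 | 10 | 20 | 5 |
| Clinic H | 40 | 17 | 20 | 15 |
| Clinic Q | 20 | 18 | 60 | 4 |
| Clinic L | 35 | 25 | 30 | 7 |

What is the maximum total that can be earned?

Treat each block as its own option and order by rate: Clinic L/T1 25 > Clinic Q/T1 18 > Clinic H/T1 17 > Clinic H/T2 15 > Clinic G/T1 10 > Clinic L/T2 7 > Clinic G/T2 5 > Clinic Q/T2 4.
Fill Clinic L T1 block (35 at 25) ; 90 left.
Clinic Q T1 at 18: fill all 20 ; 70 left.
Clinic H/T1 (17): +40 ; 30 left.
Clinic H/T2 (15): +20 ; 10 left.
Clinic G T1 at 10: only 10 left, fill 10.
Total = 25×35 + 18×20 + 17×40 + 15×20 + 10×10 = 2315.

2315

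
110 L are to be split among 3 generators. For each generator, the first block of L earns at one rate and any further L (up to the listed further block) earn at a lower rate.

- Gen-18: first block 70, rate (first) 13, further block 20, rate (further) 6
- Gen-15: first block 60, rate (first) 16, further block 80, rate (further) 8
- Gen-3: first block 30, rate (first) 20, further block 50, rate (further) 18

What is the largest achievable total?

1980

Rank every tier by rate: Gen-3/T1 20 > Gen-3/T2 18 > Gen-15/T1 16 > Gen-18/T1 13 > Gen-15/T2 8 > Gen-18/T2 6.
Gen-3 T1 at 20: fill all 30 → 80 left.
Gen-3 T2 at 18: fill all 50 → 30 left.
Gen-15/T1: +30 of 60 at 16; pool empty.
Total = 20×30 + 18×50 + 16×30 = 1980.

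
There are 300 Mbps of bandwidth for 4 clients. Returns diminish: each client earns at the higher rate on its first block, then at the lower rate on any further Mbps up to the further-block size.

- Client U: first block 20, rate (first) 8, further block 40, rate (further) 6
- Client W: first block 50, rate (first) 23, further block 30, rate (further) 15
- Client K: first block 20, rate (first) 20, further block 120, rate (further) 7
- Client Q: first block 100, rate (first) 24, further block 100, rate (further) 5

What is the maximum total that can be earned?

5120

Rank every tier by rate: Client Q/T1 24 > Client W/T1 23 > Client K/T1 20 > Client W/T2 15 > Client U/T1 8 > Client K/T2 7 > Client U/T2 6 > Client Q/T2 5.
Fill Client Q T1 block (100 at 24) — 200 left.
Fill Client W T1 block (50 at 23) — 150 left.
Client K/T1 (20): +20 — 130 left.
Fill Client W T2 block (30 at 15) — 100 left.
Fill Client U T1 block (20 at 8) — 80 left.
Client K/T2: +80 of 120 at 7; pool empty.
Total = 24×100 + 23×50 + 20×20 + 15×30 + 8×20 + 7×80 = 5120.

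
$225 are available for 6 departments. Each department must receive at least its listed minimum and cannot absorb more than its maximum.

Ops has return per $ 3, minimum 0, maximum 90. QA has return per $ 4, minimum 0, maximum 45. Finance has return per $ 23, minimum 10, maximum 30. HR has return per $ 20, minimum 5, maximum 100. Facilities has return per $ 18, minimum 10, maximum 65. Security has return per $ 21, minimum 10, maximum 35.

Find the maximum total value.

Meeting every minimum uses 0+0+10+5+10+10 = 35 $, leaving 190.
Order the departments by return per $: Finance 23 > Security 21 > HR 20 > Facilities 18 > QA 4 > Ops 3.
Finance takes 20 more to reach its cap of 30 ; 170 left.
Security: +25 to 35 (cap) ; 145 left.
Give HR 95 more to hit its cap of 100 ; 50 left.
Facilities has room for 55 more but only 50 remain, so it gets 60.
Total = 23×30 + 20×100 + 18×60 + 21×35 = 4505.

4505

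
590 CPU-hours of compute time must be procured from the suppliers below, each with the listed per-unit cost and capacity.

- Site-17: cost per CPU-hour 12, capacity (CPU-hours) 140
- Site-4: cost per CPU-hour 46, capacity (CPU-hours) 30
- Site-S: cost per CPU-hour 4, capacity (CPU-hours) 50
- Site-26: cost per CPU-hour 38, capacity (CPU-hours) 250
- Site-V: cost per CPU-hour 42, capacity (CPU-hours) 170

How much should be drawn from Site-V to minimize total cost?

Cheapest first:
Take 50 from Site-S at 4 → need 540 more.
Take 140 from Site-17 at 12 → need 400 more.
Site-26 at 38: take all 250 CPU-hours → 150 still needed.
Take 150 from Site-V at 42 to finish.
Site-4: unused.

150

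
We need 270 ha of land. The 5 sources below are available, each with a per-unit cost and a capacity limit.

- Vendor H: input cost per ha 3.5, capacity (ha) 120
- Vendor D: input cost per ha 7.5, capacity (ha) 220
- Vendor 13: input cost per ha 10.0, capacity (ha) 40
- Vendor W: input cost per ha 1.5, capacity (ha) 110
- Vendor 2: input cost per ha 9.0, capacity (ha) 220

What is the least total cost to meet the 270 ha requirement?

Cheapest first:
Vendor W at 1.5: take all 110 ha ; 160 still needed.
Vendor H (3.5): use full 120 ; 40 ha to go.
Vendor D (7.5): take the remaining 40 ; done.
Vendor 2, Vendor 13: unused.
Cost = 110×1.5 + 120×3.5 + 40×7.5 = 885.

885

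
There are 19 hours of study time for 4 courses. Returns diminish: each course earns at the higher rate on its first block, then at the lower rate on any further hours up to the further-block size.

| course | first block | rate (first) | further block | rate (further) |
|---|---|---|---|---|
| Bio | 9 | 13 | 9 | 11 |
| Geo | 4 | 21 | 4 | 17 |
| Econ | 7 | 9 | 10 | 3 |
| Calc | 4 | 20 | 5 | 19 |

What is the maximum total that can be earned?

Rank every tier by rate: Geo/tier1 21 > Calc/tier1 20 > Calc/tier2 19 > Geo/tier2 17 > Bio/tier1 13 > Bio/tier2 11 > Econ/tier1 9 > Econ/tier2 3.
Fill Geo tier1 block (4 at 21) — 15 left.
Calc/tier1 (20): +4 — 11 left.
Calc/tier2 (19): +5 — 6 left.
Geo tier2 at 17: fill all 4 — 2 left.
Bio/tier1: +2 of 9 at 13; pool empty.
Total = 21×4 + 20×4 + 19×5 + 17×4 + 13×2 = 353.

353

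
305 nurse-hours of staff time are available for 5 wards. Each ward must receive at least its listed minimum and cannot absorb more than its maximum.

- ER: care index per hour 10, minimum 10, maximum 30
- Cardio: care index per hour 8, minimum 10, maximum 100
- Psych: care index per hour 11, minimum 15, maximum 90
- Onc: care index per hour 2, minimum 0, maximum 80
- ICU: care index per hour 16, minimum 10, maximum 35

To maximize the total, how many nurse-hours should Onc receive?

Meeting every minimum uses 10+10+15+0+10 = 45 nurse-hours, leaving 260.
Highest care index per hour first: ICU 16 > Psych 11 > ER 10 > Cardio 8 > Onc 2.
ICU: +25 to 35 (cap) → 235 left.
Psych: +75 to 90 (cap) → 160 left.
ER: +20 to 30 (cap) → 140 left.
Cardio takes 90 more to reach its cap of 100 → 50 left.
Onc: +50 (room for 80) → 50. Pool exhausted.

50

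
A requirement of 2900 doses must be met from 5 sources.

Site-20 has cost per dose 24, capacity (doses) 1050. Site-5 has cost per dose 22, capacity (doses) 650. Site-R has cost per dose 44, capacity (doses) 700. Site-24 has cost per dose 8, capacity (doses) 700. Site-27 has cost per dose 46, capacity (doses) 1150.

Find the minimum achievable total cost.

Fill from the cheapest source first.
Site-24 at 8: take all 700 doses ; 2200 still needed.
Site-5 at 22: take all 650 doses ; 1550 still needed.
Site-20 at 24: take all 1050 doses ; 500 still needed.
Site-R at 44: take 500 of its 700 ; requirement met.
Site-27: unused.
Cost = 700×8 + 650×22 + 1050×24 + 500×44 = 67100.

67100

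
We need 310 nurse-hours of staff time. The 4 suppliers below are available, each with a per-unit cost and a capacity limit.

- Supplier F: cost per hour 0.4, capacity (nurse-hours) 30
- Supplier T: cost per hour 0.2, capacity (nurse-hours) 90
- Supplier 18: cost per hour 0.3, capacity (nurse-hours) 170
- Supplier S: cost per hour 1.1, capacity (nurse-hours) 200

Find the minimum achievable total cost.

103

Cheapest first:
Supplier T (0.2): use full 90 — 220 nurse-hours to go.
Supplier 18 (0.3): use full 170 — 50 nurse-hours to go.
Supplier F (0.4): use full 30 — 20 nurse-hours to go.
Supplier S at 1.1: take 20 of its 200 — requirement met.
Cost = 90×0.2 + 170×0.3 + 30×0.4 + 20×1.1 = 103.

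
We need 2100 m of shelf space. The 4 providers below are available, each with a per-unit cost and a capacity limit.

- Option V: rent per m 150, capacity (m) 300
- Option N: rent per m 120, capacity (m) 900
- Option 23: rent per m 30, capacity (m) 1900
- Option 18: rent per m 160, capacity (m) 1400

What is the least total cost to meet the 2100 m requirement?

Cheapest first:
Take 1900 from Option 23 at 30 → need 200 more.
Option N at 120: take 200 of its 900 → requirement met.
Option V, Option 18: unused.
Cost = 1900×30 + 200×120 = 81000.

81000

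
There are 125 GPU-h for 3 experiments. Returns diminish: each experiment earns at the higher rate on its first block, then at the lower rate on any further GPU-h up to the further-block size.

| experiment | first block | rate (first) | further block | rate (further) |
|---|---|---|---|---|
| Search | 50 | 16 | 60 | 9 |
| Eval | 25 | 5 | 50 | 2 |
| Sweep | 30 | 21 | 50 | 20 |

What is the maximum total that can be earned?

2350

Order all 6 blocks by rate: Sweep/T1 21 > Sweep/T2 20 > Search/T1 16 > Search/T2 9 > Eval/T1 5 > Eval/T2 2.
Fill Sweep T1 block (30 at 21) → 95 left.
Fill Sweep T2 block (50 at 20) → 45 left.
45 remain; put them into Search T1 at 16.
Total = 21×30 + 20×50 + 16×45 = 2350.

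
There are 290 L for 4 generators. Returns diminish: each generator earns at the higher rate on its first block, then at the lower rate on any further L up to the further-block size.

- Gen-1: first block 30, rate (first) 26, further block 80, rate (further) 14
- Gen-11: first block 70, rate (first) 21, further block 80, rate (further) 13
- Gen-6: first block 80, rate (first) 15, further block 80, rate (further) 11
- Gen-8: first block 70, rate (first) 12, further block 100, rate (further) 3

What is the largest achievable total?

Treat each block as its own option and order by rate: Gen-1/T1 26 > Gen-11/T1 21 > Gen-6/T1 15 > Gen-1/T2 14 > Gen-11/T2 13 > Gen-8/T1 12 > Gen-6/T2 11 > Gen-8/T2 3.
Gen-1 T1 at 26: fill all 30 → 260 left.
Gen-11/T1 (21): +70 → 190 left.
Gen-6 T1 at 15: fill all 80 → 110 left.
Gen-1/T2 (14): +80 → 30 left.
Gen-11/T2: +30 of 80 at 13; pool empty.
Total = 26×30 + 21×70 + 15×80 + 14×80 + 13×30 = 4960.

4960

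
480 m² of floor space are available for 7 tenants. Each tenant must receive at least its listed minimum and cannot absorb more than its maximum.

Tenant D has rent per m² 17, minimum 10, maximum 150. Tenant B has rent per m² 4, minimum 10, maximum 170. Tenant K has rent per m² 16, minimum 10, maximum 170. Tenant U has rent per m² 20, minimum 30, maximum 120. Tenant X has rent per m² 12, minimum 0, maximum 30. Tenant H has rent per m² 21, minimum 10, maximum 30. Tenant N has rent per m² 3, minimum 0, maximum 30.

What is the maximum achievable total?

Meeting every minimum uses 10+10+10+30+0+10+0 = 70 m², leaving 410.
Highest rent per m² first: Tenant H 21 > Tenant U 20 > Tenant D 17 > Tenant K 16 > Tenant X 12 > Tenant B 4 > Tenant N 3.
Tenant H takes 20 more to reach its cap of 30 — 390 left.
Tenant U: +90 to 120 (cap) — 300 left.
Tenant D: +140 to 150 (cap) — 160 left.
Tenant K takes 160 more to reach its cap of 170 — 0 left.
Total = 17×150 + 4×10 + 16×170 + 20×120 + 21×30 = 8340.

8340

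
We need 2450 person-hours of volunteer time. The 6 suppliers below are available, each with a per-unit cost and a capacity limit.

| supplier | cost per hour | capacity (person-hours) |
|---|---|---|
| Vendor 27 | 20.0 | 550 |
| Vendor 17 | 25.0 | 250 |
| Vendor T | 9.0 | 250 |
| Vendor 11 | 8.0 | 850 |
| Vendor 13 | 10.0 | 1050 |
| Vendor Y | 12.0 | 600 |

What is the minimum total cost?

Fill from the cheapest supplier first.
Take 850 from Vendor 11 at 8.0 → need 1600 more.
Vendor T at 9.0: take all 250 person-hours → 1350 still needed.
Take 1050 from Vendor 13 at 10.0 → need 300 more.
Vendor Y (12.0): take the remaining 300 → done.
Vendor 27, Vendor 17: unused.
Cost = 850×8.0 + 250×9.0 + 1050×10.0 + 300×12.0 = 23150.

23150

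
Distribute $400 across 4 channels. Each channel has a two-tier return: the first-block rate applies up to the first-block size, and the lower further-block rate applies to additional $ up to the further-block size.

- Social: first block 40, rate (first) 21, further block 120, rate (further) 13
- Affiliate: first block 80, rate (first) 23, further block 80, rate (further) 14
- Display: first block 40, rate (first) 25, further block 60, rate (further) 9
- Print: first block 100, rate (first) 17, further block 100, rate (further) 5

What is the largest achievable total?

7280

Treat each block as its own option and order by rate: Display/first 25 > Affiliate/first 23 > Social/first 21 > Print/first 17 > Affiliate/second 14 > Social/second 13 > Display/second 9 > Print/second 5.
Display/first (25): +40 → 360 left.
Affiliate/first (23): +80 → 280 left.
Social first at 21: fill all 40 → 240 left.
Print first at 17: fill all 100 → 140 left.
Affiliate second at 14: fill all 80 → 60 left.
Social/second: +60 of 120 at 13; pool empty.
Total = 25×40 + 23×80 + 21×40 + 17×100 + 14×80 + 13×60 = 7280.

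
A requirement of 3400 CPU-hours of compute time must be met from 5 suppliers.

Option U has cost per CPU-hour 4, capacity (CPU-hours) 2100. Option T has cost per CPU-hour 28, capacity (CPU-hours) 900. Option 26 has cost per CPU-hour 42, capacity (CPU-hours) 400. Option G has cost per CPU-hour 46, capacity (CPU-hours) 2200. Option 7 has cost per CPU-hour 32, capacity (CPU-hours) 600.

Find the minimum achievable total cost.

Use suppliers in increasing cost order.
Option U at 4: take all 2100 CPU-hours → 1300 still needed.
Option T at 28: take all 900 CPU-hours → 400 still needed.
Option 7 (32): take the remaining 400 → done.
Option 26, Option G: unused.
Cost = 2100×4 + 900×28 + 400×32 = 46400.

46400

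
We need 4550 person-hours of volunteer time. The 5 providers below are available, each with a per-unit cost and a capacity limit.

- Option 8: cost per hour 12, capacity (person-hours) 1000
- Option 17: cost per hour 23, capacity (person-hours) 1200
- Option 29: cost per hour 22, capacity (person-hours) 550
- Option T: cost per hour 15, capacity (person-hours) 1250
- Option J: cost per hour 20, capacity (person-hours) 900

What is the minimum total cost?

Cheapest first:
Take 1000 from Option 8 at 12 → need 3550 more.
Option T at 15: take all 1250 person-hours → 2300 still needed.
Option J at 20: take all 900 person-hours → 1400 still needed.
Option 29 at 22: take all 550 person-hours → 850 still needed.
Take 850 from Option 17 at 23 to finish.
Cost = 1000×12 + 1250×15 + 900×20 + 550×22 + 850×23 = 80400.

80400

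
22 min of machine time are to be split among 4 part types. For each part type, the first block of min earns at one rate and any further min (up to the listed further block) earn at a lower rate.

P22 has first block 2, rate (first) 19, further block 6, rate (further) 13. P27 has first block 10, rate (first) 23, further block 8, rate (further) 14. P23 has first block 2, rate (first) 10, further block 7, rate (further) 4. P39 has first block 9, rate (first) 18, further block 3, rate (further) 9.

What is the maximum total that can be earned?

444

Rank every tier by rate: P27/T1 23 > P22/T1 19 > P39/T1 18 > P27/T2 14 > P22/T2 13 > P23/T1 10 > P39/T2 9 > P23/T2 4.
Fill P27 T1 block (10 at 23) ; 12 left.
Fill P22 T1 block (2 at 19) ; 10 left.
P39 T1 at 18: fill all 9 ; 1 left.
1 remain; put them into P27 T2 at 14.
Total = 23×10 + 19×2 + 18×9 + 14×1 = 444.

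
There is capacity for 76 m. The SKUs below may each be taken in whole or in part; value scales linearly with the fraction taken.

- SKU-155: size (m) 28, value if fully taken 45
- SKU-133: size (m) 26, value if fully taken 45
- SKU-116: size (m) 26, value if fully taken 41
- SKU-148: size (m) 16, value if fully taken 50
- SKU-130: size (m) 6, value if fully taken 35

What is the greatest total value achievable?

Best value per unit of size first: SKU-130 35/6≈5.83, SKU-148 50/16≈3.12, SKU-133 45/26≈1.73, SKU-155 45/28≈1.61, SKU-116 41/26≈1.58.
All 6 m of SKU-130 fit (value 35) → 70 remain.
All 16 m of SKU-148 fit (value 50) → 54 remain.
Take all of SKU-133 (26 m, value 45) → 28 m left.
Take all of SKU-155 (28 m, value 45) → 0 m left.
Total value = 175.

175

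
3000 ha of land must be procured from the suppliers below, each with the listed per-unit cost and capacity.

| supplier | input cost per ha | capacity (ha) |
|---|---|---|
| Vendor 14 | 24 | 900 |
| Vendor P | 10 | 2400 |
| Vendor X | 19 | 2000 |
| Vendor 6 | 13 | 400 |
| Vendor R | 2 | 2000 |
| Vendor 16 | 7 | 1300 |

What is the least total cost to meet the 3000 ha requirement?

11000

Fill from the cheapest supplier first.
Vendor R (2): use full 2000 — 1000 ha to go.
Take 1000 from Vendor 16 at 7 to finish.
Vendor P, Vendor 6, Vendor X, Vendor 14: unused.
Cost = 2000×2 + 1000×7 = 11000.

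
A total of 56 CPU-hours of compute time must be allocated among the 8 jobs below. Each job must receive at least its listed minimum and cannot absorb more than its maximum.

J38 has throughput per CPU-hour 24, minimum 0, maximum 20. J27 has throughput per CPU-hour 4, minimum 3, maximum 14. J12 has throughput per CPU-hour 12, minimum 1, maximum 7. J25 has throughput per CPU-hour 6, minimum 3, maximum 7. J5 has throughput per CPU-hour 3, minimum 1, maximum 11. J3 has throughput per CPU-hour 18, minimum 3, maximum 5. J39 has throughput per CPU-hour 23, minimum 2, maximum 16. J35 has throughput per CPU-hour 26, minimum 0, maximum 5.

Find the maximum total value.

Meeting every minimum uses 0+3+1+3+1+3+2+0 = 13 CPU-hours, leaving 43.
Highest throughput per CPU-hour first: J35 26 > J38 24 > J39 23 > J3 18 > J12 12 > J25 6 > J27 4 > J5 3.
Give J35 5 more to hit its cap of 5 ; 38 left.
J38 takes 20 more to reach its cap of 20 ; 18 left.
Give J39 14 more to hit its cap of 16 ; 4 left.
J3 takes 2 more to reach its cap of 5 ; 2 left.
J12: +2 (room for 6) → 3. Pool exhausted.
Total = 24×20 + 4×3 + 12×3 + 6×3 + 3×1 + 18×5 + 23×16 + 26×5 = 1137.

1137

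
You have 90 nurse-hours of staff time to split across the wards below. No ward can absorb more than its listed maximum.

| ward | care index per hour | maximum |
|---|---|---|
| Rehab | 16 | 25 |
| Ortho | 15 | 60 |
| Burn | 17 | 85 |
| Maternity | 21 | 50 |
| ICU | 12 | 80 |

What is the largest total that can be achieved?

1730

Rank by care index per hour: Maternity 21 > Burn 17 > Rehab 16 > Ortho 15 > ICU 12.
Give Maternity 50 to hit its cap of 50 — 40 left.
Burn has room for 85 but only 40 remain, so it gets 40.
Total = 17×40 + 21×50 = 1730.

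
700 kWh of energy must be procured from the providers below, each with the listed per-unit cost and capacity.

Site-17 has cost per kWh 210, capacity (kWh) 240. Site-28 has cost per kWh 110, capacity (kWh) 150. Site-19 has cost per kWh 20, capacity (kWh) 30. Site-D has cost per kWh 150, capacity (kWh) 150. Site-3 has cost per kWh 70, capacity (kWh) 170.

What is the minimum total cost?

Fill from the cheapest provider first.
Site-19 (20): use full 30 — 670 kWh to go.
Site-3 (70): use full 170 — 500 kWh to go.
Site-28 at 110: take all 150 kWh — 350 still needed.
Site-D at 150: take all 150 kWh — 200 still needed.
Take 200 from Site-17 at 210 to finish.
Cost = 30×20 + 170×70 + 150×110 + 150×150 + 200×210 = 93500.

93500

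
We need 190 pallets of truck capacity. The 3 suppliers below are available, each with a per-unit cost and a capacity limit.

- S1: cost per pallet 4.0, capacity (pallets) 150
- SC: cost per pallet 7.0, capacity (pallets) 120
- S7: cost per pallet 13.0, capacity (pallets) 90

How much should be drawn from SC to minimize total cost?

40

Use suppliers in increasing cost order.
Take 150 from S1 at 4.0 — need 40 more.
SC at 7.0: take 40 of its 120 — requirement met.
S7: unused.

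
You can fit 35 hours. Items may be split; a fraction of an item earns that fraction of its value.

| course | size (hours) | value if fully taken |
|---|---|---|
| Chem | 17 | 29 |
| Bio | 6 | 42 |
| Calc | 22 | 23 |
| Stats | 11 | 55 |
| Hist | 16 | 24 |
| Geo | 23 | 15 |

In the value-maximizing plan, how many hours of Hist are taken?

Best value per unit of size first: Bio 42/6≈7, Stats 55/11≈5, Chem 29/17≈1.71, Hist 24/16≈1.5, Calc 23/22≈1.05, Geo 15/23≈0.652.
Take all of Bio (6 hours, value 42) → 29 hours left.
Stats: take in full, 11 hours for value 55 → 18 left.
Chem: take in full, 17 hours for value 29 → 1 left.
1 hours left: a 1/16 share of Hist gives 24×1/16 = 1.5.

1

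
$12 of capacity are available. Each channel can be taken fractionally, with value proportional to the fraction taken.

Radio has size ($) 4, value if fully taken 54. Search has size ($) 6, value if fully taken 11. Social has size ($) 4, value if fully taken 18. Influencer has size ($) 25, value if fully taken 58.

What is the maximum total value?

81.28

Best value per unit of size first: Radio 54/4≈13.5, Social 18/4≈4.5, Influencer 58/25≈2.32, Search 11/6≈1.83.
Take all of Radio (4 $, value 54) → 8 $ left.
Take all of Social (4 $, value 18) → 4 $ left.
Only 4 $ remain; take 4/25 of Influencer for value 58×4/25 = 9.28.
Total value = 81.28.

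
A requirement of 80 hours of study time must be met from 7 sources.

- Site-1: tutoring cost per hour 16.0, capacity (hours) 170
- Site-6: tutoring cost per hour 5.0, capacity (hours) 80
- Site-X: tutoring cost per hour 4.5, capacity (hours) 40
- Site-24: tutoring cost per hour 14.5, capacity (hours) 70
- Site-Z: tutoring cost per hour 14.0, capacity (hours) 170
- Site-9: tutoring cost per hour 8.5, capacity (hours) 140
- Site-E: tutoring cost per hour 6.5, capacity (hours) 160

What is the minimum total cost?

380

Fill from the cheapest source first.
Site-X at 4.5: take all 40 hours ; 40 still needed.
Site-6 (5.0): take the remaining 40 ; done.
Site-E, Site-9, Site-Z, Site-24, Site-1: unused.
Cost = 40×4.5 + 40×5.0 = 380.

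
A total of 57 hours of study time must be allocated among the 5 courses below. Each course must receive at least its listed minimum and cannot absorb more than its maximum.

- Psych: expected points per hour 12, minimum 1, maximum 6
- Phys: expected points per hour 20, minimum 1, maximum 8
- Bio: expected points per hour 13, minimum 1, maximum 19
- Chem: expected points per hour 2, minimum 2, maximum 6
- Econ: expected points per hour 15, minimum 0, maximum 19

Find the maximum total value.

Meeting every minimum uses 1+1+1+2+0 = 5 hours, leaving 52.
Rank by expected points per hour: Phys 20 > Econ 15 > Bio 13 > Psych 12 > Chem 2.
Phys takes 7 more to reach its cap of 8 ; 45 left.
Econ: +19 to 19 (cap) ; 26 left.
Bio takes 18 more to reach its cap of 19 ; 8 left.
Psych takes 5 more to reach its cap of 6 ; 3 left.
Chem has room for 4 more but only 3 remain, so it gets 5.
Total = 12×6 + 20×8 + 13×19 + 2×5 + 15×19 = 774.

774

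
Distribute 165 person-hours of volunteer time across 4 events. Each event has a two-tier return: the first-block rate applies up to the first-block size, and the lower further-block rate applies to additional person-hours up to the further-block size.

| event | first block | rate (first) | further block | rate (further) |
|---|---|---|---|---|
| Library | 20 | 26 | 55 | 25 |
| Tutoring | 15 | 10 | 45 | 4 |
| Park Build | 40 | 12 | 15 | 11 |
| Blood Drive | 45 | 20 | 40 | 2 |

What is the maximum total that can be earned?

3330

Order all 8 blocks by rate: Library/T1 26 > Library/T2 25 > Blood Drive/T1 20 > Park Build/T1 12 > Park Build/T2 11 > Tutoring/T1 10 > Tutoring/T2 4 > Blood Drive/T2 2.
Library T1 at 26: fill all 20 ; 145 left.
Library T2 at 25: fill all 55 ; 90 left.
Blood Drive/T1 (20): +45 ; 45 left.
Park Build T1 at 12: fill all 40 ; 5 left.
5 remain; put them into Park Build T2 at 11.
Total = 26×20 + 25×55 + 20×45 + 12×40 + 11×5 = 3330.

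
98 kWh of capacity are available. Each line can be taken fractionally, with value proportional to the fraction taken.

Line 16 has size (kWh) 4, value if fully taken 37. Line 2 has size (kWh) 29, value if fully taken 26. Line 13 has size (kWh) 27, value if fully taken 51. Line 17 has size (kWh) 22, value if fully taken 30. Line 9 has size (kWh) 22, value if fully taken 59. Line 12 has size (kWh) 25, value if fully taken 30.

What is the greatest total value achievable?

204.6

Sort by value density: Line 16 37/4≈9.25, Line 9 59/22≈2.68, Line 13 51/27≈1.89, Line 17 30/22≈1.36, Line 12 30/25≈1.2, Line 2 26/29≈0.897.
All 4 kWh of Line 16 fit (value 37) → 94 remain.
Line 9: take in full, 22 kWh for value 59 → 72 left.
Take all of Line 13 (27 kWh, value 51) → 45 kWh left.
Line 17: take in full, 22 kWh for value 30 → 23 left.
Only 23 kWh remain; take 23/25 of Line 12 for value 30×23/25 = 27.6.
Total value = 204.6.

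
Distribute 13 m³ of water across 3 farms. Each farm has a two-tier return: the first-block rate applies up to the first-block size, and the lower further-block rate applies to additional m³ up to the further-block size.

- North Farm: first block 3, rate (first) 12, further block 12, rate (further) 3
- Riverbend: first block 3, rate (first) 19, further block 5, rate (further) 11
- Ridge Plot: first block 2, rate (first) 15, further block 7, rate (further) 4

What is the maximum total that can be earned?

178

Order all 6 blocks by rate: Riverbend/T1 19 > Ridge Plot/T1 15 > North Farm/T1 12 > Riverbend/T2 11 > Ridge Plot/T2 4 > North Farm/T2 3.
Fill Riverbend T1 block (3 at 19) → 10 left.
Fill Ridge Plot T1 block (2 at 15) → 8 left.
Fill North Farm T1 block (3 at 12) → 5 left.
Riverbend/T2 (11): +5 → 0 left.
Total = 19×3 + 15×2 + 12×3 + 11×5 = 178.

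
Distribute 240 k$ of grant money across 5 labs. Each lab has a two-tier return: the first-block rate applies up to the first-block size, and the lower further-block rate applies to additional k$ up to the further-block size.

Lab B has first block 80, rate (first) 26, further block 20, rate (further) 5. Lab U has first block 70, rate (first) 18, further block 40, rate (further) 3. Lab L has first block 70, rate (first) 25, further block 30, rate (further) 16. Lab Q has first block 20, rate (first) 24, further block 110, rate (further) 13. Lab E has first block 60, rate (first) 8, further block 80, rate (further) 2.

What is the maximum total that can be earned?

Order all 10 blocks by rate: Lab B/first 26 > Lab L/first 25 > Lab Q/first 24 > Lab U/first 18 > Lab L/second 16 > Lab Q/second 13 > Lab E/first 8 > Lab B/second 5 > Lab U/second 3 > Lab E/second 2.
Fill Lab B first block (80 at 26) → 160 left.
Lab L/first (25): +70 → 90 left.
Fill Lab Q first block (20 at 24) → 70 left.
Lab U first at 18: fill all 70 → 0 left.
Total = 26×80 + 25×70 + 24×20 + 18×70 = 5570.

5570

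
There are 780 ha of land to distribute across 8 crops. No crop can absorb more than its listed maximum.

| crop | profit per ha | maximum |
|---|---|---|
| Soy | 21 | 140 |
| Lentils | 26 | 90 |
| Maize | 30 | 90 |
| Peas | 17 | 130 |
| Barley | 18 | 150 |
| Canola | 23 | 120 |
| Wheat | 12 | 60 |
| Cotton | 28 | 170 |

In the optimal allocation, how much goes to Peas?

20

Highest profit per ha first: Maize 30 > Cotton 28 > Lentils 26 > Canola 23 > Soy 21 > Barley 18 > Peas 17 > Wheat 12.
Give Maize 90 to hit its cap of 90 → 690 left.
Give Cotton 170 to hit its cap of 170 → 520 left.
Lentils: +90 to 90 (cap) → 430 left.
Canola takes 120 to reach its cap of 120 → 310 left.
Give Soy 140 to hit its cap of 140 → 170 left.
Barley takes 150 to reach its cap of 150 → 20 left.
Peas has room for 130 but only 20 remain, so it gets 20.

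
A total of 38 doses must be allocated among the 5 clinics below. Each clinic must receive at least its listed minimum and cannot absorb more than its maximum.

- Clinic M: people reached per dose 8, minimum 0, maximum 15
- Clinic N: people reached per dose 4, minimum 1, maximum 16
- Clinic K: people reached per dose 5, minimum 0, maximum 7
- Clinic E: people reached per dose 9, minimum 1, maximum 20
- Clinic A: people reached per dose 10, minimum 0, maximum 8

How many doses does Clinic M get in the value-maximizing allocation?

9

Meeting every minimum uses 0+1+0+1+0 = 2 doses, leaving 36.
Rank by people reached per dose: Clinic A 10 > Clinic E 9 > Clinic M 8 > Clinic K 5 > Clinic N 4.
Clinic A takes 8 more to reach its cap of 8 → 28 left.
Clinic E: +19 to 20 (cap) → 9 left.
Only 9 left; Clinic M takes them to reach 9.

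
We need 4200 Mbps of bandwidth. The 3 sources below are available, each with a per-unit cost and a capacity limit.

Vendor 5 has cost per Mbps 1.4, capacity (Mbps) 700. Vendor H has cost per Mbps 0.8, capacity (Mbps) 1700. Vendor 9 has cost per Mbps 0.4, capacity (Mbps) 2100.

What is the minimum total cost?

2760

Fill from the cheapest source first.
Vendor 9 (0.4): use full 2100 — 2100 Mbps to go.
Take 1700 from Vendor H at 0.8 — need 400 more.
Vendor 5 (1.4): take the remaining 400 — done.
Cost = 2100×0.4 + 1700×0.8 + 400×1.4 = 2760.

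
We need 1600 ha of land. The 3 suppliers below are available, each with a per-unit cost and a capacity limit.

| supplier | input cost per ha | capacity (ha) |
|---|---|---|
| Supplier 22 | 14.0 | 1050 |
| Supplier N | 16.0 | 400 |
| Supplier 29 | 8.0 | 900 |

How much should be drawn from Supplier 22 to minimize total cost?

Cheapest first:
Supplier 29 at 8.0: take all 900 ha → 700 still needed.
Supplier 22 (14.0): take the remaining 700 → done.
Supplier N: unused.

700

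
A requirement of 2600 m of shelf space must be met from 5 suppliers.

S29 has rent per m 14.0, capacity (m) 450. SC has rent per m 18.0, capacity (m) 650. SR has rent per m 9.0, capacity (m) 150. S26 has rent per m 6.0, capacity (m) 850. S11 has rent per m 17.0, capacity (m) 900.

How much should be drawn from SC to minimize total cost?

Fill from the cheapest supplier first.
Take 850 from S26 at 6.0 ; need 1750 more.
SR at 9.0: take all 150 m ; 1600 still needed.
S29 at 14.0: take all 450 m ; 1150 still needed.
S11 at 17.0: take all 900 m ; 250 still needed.
SC at 18.0: take 250 of its 650 ; requirement met.

250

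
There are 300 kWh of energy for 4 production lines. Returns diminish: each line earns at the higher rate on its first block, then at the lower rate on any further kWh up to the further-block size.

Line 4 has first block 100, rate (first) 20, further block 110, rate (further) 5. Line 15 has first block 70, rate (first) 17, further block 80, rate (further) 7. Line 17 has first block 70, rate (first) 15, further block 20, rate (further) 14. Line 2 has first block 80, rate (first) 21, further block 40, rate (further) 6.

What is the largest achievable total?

5620

Rank every tier by rate: Line 2/tier1 21 > Line 4/tier1 20 > Line 15/tier1 17 > Line 17/tier1 15 > Line 17/tier2 14 > Line 15/tier2 7 > Line 2/tier2 6 > Line 4/tier2 5.
Line 2 tier1 at 21: fill all 80 → 220 left.
Line 4/tier1 (20): +100 → 120 left.
Line 15/tier1 (17): +70 → 50 left.
50 remain; put them into Line 17 tier1 at 15.
Total = 21×80 + 20×100 + 17×70 + 15×50 = 5620.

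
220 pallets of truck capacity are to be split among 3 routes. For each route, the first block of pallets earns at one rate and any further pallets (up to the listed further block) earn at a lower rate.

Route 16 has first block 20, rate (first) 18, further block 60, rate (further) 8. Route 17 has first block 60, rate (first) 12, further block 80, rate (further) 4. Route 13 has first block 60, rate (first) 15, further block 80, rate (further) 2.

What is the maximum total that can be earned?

2540

Order all 6 blocks by rate: Route 16/first 18 > Route 13/first 15 > Route 17/first 12 > Route 16/second 8 > Route 17/second 4 > Route 13/second 2.
Route 16 first at 18: fill all 20 → 200 left.
Route 13 first at 15: fill all 60 → 140 left.
Fill Route 17 first block (60 at 12) → 80 left.
Route 16 second at 8: fill all 60 → 20 left.
Route 17 second at 4: only 20 left, fill 20.
Total = 18×20 + 15×60 + 12×60 + 8×60 + 4×20 = 2540.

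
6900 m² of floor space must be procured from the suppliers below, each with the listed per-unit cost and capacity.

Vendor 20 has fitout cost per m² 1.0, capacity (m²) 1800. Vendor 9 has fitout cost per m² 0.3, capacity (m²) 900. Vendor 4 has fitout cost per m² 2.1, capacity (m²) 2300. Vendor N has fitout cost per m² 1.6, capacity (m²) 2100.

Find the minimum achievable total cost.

Fill from the cheapest supplier first.
Vendor 9 (0.3): use full 900 → 6000 m² to go.
Vendor 20 (1.0): use full 1800 → 4200 m² to go.
Vendor N (1.6): use full 2100 → 2100 m² to go.
Vendor 4 at 2.1: take 2100 of its 2300 → requirement met.
Cost = 900×0.3 + 1800×1.0 + 2100×1.6 + 2100×2.1 = 9840.

9840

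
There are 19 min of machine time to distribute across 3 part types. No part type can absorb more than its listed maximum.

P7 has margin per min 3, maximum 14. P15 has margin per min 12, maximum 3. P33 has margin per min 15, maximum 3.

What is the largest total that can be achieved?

120

Highest margin per min first: P33 15 > P15 12 > P7 3.
P33: +3 to 3 (cap) → 16 left.
Give P15 3 to hit its cap of 3 → 13 left.
Only 13 left; P7 takes them to reach 13.
Total = 3×13 + 12×3 + 15×3 = 120.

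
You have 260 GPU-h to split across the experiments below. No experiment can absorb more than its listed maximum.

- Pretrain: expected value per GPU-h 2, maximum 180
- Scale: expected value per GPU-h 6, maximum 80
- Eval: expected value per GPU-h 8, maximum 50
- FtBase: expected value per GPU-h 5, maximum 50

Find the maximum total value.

1290

Highest expected value per GPU-h first: Eval 8 > Scale 6 > FtBase 5 > Pretrain 2.
Give Eval 50 to hit its cap of 50 ; 210 left.
Give Scale 80 to hit its cap of 80 ; 130 left.
FtBase: +50 to 50 (cap) ; 80 left.
Pretrain has room for 180 but only 80 remain, so it gets 80.
Total = 2×80 + 6×80 + 8×50 + 5×50 = 1290.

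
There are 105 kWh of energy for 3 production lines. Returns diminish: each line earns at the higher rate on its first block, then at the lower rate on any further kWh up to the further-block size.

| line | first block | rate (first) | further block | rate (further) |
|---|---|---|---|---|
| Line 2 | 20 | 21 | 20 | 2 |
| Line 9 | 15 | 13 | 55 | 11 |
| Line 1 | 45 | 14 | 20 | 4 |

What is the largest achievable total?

Treat each block as its own option and order by rate: Line 2/first 21 > Line 1/first 14 > Line 9/first 13 > Line 9/second 11 > Line 1/second 4 > Line 2/second 2.
Line 2 first at 21: fill all 20 ; 85 left.
Fill Line 1 first block (45 at 14) ; 40 left.
Line 9 first at 13: fill all 15 ; 25 left.
25 remain; put them into Line 9 second at 11.
Total = 21×20 + 14×45 + 13×15 + 11×25 = 1520.

1520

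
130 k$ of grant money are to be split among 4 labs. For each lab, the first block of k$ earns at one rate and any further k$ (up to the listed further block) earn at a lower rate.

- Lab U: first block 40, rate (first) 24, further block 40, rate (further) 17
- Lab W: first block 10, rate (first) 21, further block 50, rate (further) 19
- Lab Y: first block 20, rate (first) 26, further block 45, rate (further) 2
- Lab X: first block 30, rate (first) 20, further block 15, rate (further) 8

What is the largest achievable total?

2860

Treat each block as its own option and order by rate: Lab Y/tier1 26 > Lab U/tier1 24 > Lab W/tier1 21 > Lab X/tier1 20 > Lab W/tier2 19 > Lab U/tier2 17 > Lab X/tier2 8 > Lab Y/tier2 2.
Lab Y/tier1 (26): +20 — 110 left.
Fill Lab U tier1 block (40 at 24) — 70 left.
Lab W tier1 at 21: fill all 10 — 60 left.
Lab X/tier1 (20): +30 — 30 left.
30 remain; put them into Lab W tier2 at 19.
Total = 26×20 + 24×40 + 21×10 + 20×30 + 19×30 = 2860.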